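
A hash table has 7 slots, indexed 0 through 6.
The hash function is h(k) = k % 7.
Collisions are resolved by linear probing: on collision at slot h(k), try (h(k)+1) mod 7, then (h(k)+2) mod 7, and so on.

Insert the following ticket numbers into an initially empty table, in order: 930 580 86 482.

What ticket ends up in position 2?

86

930: h=6 -> slot 6
580: h=6, probe 6,0 -> slot 0
86: h=2 -> slot 2
482: h=6, probe 6,0,1 -> slot 1
Table: [580, 482, 86, —, —, —, 930]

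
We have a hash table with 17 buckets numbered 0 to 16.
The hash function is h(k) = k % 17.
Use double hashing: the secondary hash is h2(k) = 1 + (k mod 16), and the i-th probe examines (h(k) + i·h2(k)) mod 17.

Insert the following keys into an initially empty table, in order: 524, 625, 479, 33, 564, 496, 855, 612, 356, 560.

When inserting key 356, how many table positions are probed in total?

3

524: h=14 => slot 14
625: h=13 => slot 13
479: h=3 => slot 3
33: h=16 => slot 16
564: h=3, h2=5, probe 3,8 => slot 8
496: h=3, h2=1, probe 3,4 => slot 4
855: h=5 => slot 5
612: h=0 => slot 0
356: h=16, h2=5, probe 16,4,9 => slot 9
560: h=16, h2=1, probe 16,0,1 => slot 1
Table: [612, 560, ∅, 479, 496, 855, ∅, ∅, 564, 356, ∅, ∅, ∅, 625, 524, ∅, 33]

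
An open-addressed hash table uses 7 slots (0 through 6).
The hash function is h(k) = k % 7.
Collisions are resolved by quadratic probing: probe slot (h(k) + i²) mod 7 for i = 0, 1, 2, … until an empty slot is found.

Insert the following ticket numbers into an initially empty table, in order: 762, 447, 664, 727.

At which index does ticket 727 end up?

1

Insert 762: h=6, slot 6 empty => index 6.
Insert 447: h=6, slot 6 occupied => index 0.
Insert 664: h=6, slots 6,0 occupied => index 3.
Insert 727: h=6, slots 6,0,3 occupied => index 1.
Table: [447, 727, —, 664, —, —, 762]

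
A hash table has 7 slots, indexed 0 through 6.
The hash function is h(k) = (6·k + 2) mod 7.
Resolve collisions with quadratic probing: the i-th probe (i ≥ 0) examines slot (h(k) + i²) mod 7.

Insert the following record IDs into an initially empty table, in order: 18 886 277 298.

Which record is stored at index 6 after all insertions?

886

Insert 18: h=5, slot 5 empty => index 5.
Insert 886: h=5, slot 5 occupied => index 6.
Insert 277: h=5, slots 5,6 occupied => index 2.
Insert 298: h=5, slots 5,6,2 occupied => index 0.
Table: [298, ., 277, ., ., 18, 886]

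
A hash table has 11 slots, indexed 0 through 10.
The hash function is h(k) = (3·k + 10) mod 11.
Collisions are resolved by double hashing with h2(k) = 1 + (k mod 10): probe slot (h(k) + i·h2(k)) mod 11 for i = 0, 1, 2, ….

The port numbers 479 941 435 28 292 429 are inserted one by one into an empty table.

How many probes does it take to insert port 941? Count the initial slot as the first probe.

2

Insert 479: h=6, slot 6 empty -> index 6.
Insert 941: h=6, h2=2, slot 6 occupied -> index 8.
Insert 435: h=6, h2=6, slot 6 occupied -> index 1.
Insert 28: h=6, h2=9, slot 6 occupied -> index 4.
Insert 292: h=6, h2=3, slot 6 occupied -> index 9.
Insert 429: h=10, slot 10 empty -> index 10.
Table: [∅, 435, ∅, ∅, 28, ∅, 479, ∅, 941, 292, 429]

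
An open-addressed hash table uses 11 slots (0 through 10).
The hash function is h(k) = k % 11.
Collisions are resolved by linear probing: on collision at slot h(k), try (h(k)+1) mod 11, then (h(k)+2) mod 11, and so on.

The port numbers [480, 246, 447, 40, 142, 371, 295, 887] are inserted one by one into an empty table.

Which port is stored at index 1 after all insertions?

480 hashes to 7; slot 7 is free -> place at 7.
246 hashes to 4; slot 4 is free -> place at 4.
447 hashes to 7; 7 taken -> place at 8.
40 hashes to 7; 7,8 taken -> place at 9.
142 hashes to 10; slot 10 is free -> place at 10.
371 hashes to 8; 8,9,10 taken -> place at 0.
295 hashes to 9; 9,10,0 taken -> place at 1.
887 hashes to 7; 7,8,9,10,0,1 taken -> place at 2.
Table: [371, 295, 887, ∅, 246, ∅, ∅, 480, 447, 40, 142]

295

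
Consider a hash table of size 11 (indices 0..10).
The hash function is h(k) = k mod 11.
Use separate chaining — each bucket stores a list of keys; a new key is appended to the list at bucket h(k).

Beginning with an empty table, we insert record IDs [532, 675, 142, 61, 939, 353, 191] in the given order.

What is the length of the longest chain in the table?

Insert 532: h=4, bucket 4 empty → new chain.
Insert 675: h=4, bucket 4 nonempty → append to chain.
Insert 142: h=10, bucket 10 empty → new chain.
Insert 61: h=6, bucket 6 empty → new chain.
Insert 939: h=4, bucket 4 nonempty → append to chain.
Insert 353: h=1, bucket 1 empty → new chain.
Insert 191: h=4, bucket 4 nonempty → append to chain.
Final buckets:
0: _
1: 353
2: _
3: _
4: 532 -> 675 -> 939 -> 191
5: _
6: 61
7: _
8: _
9: _
10: 142

4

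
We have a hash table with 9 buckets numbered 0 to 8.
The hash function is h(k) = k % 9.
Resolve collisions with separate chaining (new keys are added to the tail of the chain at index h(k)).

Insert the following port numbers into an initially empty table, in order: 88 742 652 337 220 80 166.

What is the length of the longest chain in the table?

5

Insert 88: h=7, bucket 7 empty → new chain.
Insert 742: h=4, bucket 4 empty → new chain.
Insert 652: h=4, bucket 4 nonempty → append to chain.
Insert 337: h=4, bucket 4 nonempty → append to chain.
Insert 220: h=4, bucket 4 nonempty → append to chain.
Insert 80: h=8, bucket 8 empty → new chain.
Insert 166: h=4, bucket 4 nonempty → append to chain.
Final buckets:
0: ∅
1: ∅
2: ∅
3: ∅
4: 742 -> 652 -> 337 -> 220 -> 166
5: ∅
6: ∅
7: 88
8: 80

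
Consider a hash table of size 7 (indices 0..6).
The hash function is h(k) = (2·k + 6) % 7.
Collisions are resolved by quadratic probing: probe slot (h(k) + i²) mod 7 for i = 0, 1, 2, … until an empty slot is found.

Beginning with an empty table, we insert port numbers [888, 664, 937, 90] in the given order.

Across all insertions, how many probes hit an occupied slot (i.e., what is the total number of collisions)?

Insert 888: h=4, slot 4 empty → index 4.
Insert 664: h=4, slot 4 occupied → index 5.
Insert 937: h=4, slots 4,5 occupied → index 1.
Insert 90: h=4, slots 4,5,1 occupied → index 6.
Table: [—, 937, —, —, 888, 664, 90]

6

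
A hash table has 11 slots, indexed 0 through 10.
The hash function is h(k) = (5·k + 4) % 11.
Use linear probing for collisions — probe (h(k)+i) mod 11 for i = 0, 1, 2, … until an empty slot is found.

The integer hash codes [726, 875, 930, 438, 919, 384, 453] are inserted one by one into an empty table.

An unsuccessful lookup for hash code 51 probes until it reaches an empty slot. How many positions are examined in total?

2

726 hashes to 4; slot 4 is free → place at 4.
875 hashes to 1; slot 1 is free → place at 1.
930 hashes to 1; 1 taken → place at 2.
438 hashes to 5; slot 5 is free → place at 5.
919 hashes to 1; 1,2 taken → place at 3.
384 hashes to 10; slot 10 is free → place at 10.
453 hashes to 3; 3,4,5 taken → place at 6.
Table: [., 875, 930, 919, 726, 438, 453, ., ., ., 384]
Lookup 51: h=6, probe 6,7 → slot 7 empty, not found.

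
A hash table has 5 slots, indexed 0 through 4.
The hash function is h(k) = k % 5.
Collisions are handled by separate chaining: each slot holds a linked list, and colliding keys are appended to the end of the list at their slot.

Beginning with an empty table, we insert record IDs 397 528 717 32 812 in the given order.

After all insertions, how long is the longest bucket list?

397 → bucket 2
528 → bucket 3
717 → bucket 2 (collision)
32 → bucket 2 (collision)
812 → bucket 2 (collision)
Final buckets:
0: ∅
1: ∅
2: 397 -> 717 -> 32 -> 812
3: 528
4: ∅

4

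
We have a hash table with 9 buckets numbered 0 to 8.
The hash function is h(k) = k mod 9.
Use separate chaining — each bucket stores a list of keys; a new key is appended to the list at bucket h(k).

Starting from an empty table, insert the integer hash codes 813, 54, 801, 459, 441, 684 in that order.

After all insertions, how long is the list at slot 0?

Insert 813: h=3, bucket 3 empty → new chain.
Insert 54: h=0, bucket 0 empty → new chain.
Insert 801: h=0, bucket 0 nonempty → append to chain.
Insert 459: h=0, bucket 0 nonempty → append to chain.
Insert 441: h=0, bucket 0 nonempty → append to chain.
Insert 684: h=0, bucket 0 nonempty → append to chain.
Final buckets:
0: 54 -> 801 -> 459 -> 441 -> 684
1: -
2: -
3: 813
4: -
5: -
6: -
7: -
8: -

5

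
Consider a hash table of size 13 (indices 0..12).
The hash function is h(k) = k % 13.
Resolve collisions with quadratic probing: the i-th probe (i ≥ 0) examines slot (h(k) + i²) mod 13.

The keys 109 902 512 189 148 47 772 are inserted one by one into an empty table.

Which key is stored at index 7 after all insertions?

109: h=5 -> slot 5
902: h=5, probe 5,6 -> slot 6
512: h=5, probe 5,6,9 -> slot 9
189: h=7 -> slot 7
148: h=5, probe 5,6,9,1 -> slot 1
47: h=8 -> slot 8
772: h=5, probe 5,6,9,1,8,4 -> slot 4
Table: [_, 148, _, _, 772, 109, 902, 189, 47, 512, _, _, _]

189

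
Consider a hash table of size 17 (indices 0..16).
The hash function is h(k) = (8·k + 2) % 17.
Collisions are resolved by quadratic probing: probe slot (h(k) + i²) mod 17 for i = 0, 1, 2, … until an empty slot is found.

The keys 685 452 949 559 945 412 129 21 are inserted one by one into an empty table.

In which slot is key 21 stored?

Insert 685: h=8, slot 8 empty → index 8.
Insert 452: h=14, slot 14 empty → index 14.
Insert 949: h=12, slot 12 empty → index 12.
Insert 559: h=3, slot 3 empty → index 3.
Insert 945: h=14, slot 14 occupied → index 15.
Insert 412: h=0, slot 0 empty → index 0.
Insert 129: h=14, slots 14,15 occupied → index 1.
Insert 21: h=0, slots 0,1 occupied → index 4.
Table: [412, 129, -, 559, 21, -, -, -, 685, -, -, -, 949, -, 452, 945, -]

4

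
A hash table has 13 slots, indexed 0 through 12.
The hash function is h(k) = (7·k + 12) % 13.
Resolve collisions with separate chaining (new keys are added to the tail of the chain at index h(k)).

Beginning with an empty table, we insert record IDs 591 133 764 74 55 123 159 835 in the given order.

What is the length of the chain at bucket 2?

2

591 -> bucket 2
133 -> bucket 7
764 -> bucket 4
74 -> bucket 10
55 -> bucket 7 (collision)
123 -> bucket 2 (collision)
159 -> bucket 7 (collision)
835 -> bucket 7 (collision)
Final buckets:
0: _
1: _
2: 591 -> 123
3: _
4: 764
5: _
6: _
7: 133 -> 55 -> 159 -> 835
8: _
9: _
10: 74
11: _
12: _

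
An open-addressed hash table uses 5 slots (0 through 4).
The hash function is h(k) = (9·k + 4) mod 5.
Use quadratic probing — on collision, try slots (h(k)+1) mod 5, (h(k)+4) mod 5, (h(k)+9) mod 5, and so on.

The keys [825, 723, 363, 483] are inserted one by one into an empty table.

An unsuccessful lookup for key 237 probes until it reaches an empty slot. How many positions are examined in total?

825: h=4 -> slot 4
723: h=1 -> slot 1
363: h=1, probe 1,2 -> slot 2
483: h=1, probe 1,2,0 -> slot 0
Table: [483, 723, 363, ∅, 825]
Lookup 237: h=2, probe 2,3 → slot 3 empty, not found.

2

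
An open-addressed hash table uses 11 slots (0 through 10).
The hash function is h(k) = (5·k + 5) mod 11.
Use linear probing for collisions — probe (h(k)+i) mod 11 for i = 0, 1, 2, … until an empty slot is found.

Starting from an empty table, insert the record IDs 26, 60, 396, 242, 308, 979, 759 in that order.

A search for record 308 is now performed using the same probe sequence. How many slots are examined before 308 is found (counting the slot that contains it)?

26 hashes to 3; slot 3 is free => place at 3.
60 hashes to 8; slot 8 is free => place at 8.
396 hashes to 5; slot 5 is free => place at 5.
242 hashes to 5; 5 taken => place at 6.
308 hashes to 5; 5,6 taken => place at 7.
979 hashes to 5; 5,6,7,8 taken => place at 9.
759 hashes to 5; 5,6,7,8,9 taken => place at 10.
Table: [_, _, _, 26, _, 396, 242, 308, 60, 979, 759]
Lookup 308: h=5, probe 5,6,7 → found at 7.

3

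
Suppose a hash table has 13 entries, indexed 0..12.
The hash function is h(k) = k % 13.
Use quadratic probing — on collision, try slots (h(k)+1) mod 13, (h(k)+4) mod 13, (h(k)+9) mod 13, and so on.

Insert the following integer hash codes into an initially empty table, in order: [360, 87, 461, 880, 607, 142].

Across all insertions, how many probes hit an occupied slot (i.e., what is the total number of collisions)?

Insert 360: h=9, slot 9 empty → index 9.
Insert 87: h=9, slot 9 occupied → index 10.
Insert 461: h=6, slot 6 empty → index 6.
Insert 880: h=9, slots 9,10 occupied → index 0.
Insert 607: h=9, slots 9,10,0 occupied → index 5.
Insert 142: h=12, slot 12 empty → index 12.
Table: [880, ∅, ∅, ∅, ∅, 607, 461, ∅, ∅, 360, 87, ∅, 142]

6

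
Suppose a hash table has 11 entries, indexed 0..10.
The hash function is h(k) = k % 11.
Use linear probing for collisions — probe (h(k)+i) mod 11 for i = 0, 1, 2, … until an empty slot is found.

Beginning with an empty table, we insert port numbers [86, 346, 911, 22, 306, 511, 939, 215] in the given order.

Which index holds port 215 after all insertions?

7

Insert 86: h=9, slot 9 empty => index 9.
Insert 346: h=5, slot 5 empty => index 5.
Insert 911: h=9, slot 9 occupied => index 10.
Insert 22: h=0, slot 0 empty => index 0.
Insert 306: h=9, slots 9,10,0 occupied => index 1.
Insert 511: h=5, slot 5 occupied => index 6.
Insert 939: h=4, slot 4 empty => index 4.
Insert 215: h=6, slot 6 occupied => index 7.
Table: [22, 306, ., ., 939, 346, 511, 215, ., 86, 911]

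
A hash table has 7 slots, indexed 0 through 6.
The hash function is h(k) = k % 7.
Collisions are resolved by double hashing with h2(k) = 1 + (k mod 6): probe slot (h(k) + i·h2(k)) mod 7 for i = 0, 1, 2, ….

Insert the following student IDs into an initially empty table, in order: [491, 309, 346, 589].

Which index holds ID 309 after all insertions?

5

491: h=1 -> slot 1
309: h=1, h2=4, probe 1,5 -> slot 5
346: h=3 -> slot 3
589: h=1, h2=2, probe 1,3,5,0 -> slot 0
Table: [589, 491, ., 346, ., 309, .]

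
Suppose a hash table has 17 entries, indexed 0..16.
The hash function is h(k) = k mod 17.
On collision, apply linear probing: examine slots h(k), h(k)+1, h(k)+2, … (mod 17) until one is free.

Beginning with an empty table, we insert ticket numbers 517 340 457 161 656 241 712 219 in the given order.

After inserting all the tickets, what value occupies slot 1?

517 hashes to 7; slot 7 is free -> place at 7.
340 hashes to 0; slot 0 is free -> place at 0.
457 hashes to 15; slot 15 is free -> place at 15.
161 hashes to 8; slot 8 is free -> place at 8.
656 hashes to 10; slot 10 is free -> place at 10.
241 hashes to 3; slot 3 is free -> place at 3.
712 hashes to 15; 15 taken -> place at 16.
219 hashes to 15; 15,16,0 taken -> place at 1.
Table: [340, 219, —, 241, —, —, —, 517, 161, —, 656, —, —, —, —, 457, 712]

219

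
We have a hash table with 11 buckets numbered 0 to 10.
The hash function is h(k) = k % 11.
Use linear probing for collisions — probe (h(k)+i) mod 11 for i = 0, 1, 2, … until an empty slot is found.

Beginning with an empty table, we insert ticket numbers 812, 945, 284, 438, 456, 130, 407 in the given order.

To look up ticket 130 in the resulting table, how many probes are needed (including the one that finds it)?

5

Insert 812: h=9, slot 9 empty => index 9.
Insert 945: h=10, slot 10 empty => index 10.
Insert 284: h=9, slots 9,10 occupied => index 0.
Insert 438: h=9, slots 9,10,0 occupied => index 1.
Insert 456: h=5, slot 5 empty => index 5.
Insert 130: h=9, slots 9,10,0,1 occupied => index 2.
Insert 407: h=0, slots 0,1,2 occupied => index 3.
Table: [284, 438, 130, 407, _, 456, _, _, _, 812, 945]
Lookup 130: h=9, probe 9,10,0,1,2 → found at 2.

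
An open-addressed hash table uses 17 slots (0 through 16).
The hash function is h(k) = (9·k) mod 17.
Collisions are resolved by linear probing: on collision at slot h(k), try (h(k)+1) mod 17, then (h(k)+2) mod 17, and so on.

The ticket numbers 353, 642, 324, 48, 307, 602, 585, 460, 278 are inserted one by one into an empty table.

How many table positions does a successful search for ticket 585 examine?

2

353 hashes to 15; slot 15 is free -> place at 15.
642 hashes to 15; 15 taken -> place at 16.
324 hashes to 9; slot 9 is free -> place at 9.
48 hashes to 7; slot 7 is free -> place at 7.
307 hashes to 9; 9 taken -> place at 10.
602 hashes to 12; slot 12 is free -> place at 12.
585 hashes to 12; 12 taken -> place at 13.
460 hashes to 9; 9,10 taken -> place at 11.
278 hashes to 3; slot 3 is free -> place at 3.
Table: [-, -, -, 278, -, -, -, 48, -, 324, 307, 460, 602, 585, -, 353, 642]
Lookup 585: h=12, probe 12,13 → found at 13.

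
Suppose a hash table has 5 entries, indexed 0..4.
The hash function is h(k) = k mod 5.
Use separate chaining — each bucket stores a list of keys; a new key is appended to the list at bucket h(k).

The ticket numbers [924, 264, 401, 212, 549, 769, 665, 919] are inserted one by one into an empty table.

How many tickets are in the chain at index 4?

924 -> bucket 4
264 -> bucket 4 (collision)
401 -> bucket 1
212 -> bucket 2
549 -> bucket 4 (collision)
769 -> bucket 4 (collision)
665 -> bucket 0
919 -> bucket 4 (collision)
Final buckets:
0: 665
1: 401
2: 212
3: ∅
4: 924 -> 264 -> 549 -> 769 -> 919

5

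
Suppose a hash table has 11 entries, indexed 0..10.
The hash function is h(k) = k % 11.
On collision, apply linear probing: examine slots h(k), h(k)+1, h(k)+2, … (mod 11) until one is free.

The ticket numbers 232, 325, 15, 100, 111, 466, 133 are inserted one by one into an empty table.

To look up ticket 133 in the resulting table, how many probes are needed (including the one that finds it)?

232 hashes to 1; slot 1 is free -> place at 1.
325 hashes to 6; slot 6 is free -> place at 6.
15 hashes to 4; slot 4 is free -> place at 4.
100 hashes to 1; 1 taken -> place at 2.
111 hashes to 1; 1,2 taken -> place at 3.
466 hashes to 4; 4 taken -> place at 5.
133 hashes to 1; 1,2,3,4,5,6 taken -> place at 7.
Table: [-, 232, 100, 111, 15, 466, 325, 133, -, -, -]
Lookup 133: h=1, probe 1,2,3,4,5,6,7 → found at 7.

7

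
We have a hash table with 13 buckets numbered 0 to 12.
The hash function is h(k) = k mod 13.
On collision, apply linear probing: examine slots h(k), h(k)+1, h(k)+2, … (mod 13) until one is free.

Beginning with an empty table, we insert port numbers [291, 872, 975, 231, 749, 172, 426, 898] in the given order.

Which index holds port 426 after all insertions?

291: h=5 -> slot 5
872: h=1 -> slot 1
975: h=0 -> slot 0
231: h=10 -> slot 10
749: h=8 -> slot 8
172: h=3 -> slot 3
426: h=10, probe 10,11 -> slot 11
898: h=1, probe 1,2 -> slot 2
Table: [975, 872, 898, 172, -, 291, -, -, 749, -, 231, 426, -]

11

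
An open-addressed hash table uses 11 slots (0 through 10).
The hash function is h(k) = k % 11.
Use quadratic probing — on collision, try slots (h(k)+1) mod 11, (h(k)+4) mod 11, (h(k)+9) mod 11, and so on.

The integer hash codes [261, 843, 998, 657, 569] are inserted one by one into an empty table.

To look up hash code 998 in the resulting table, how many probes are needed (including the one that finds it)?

2

261 hashes to 8; slot 8 is free → place at 8.
843 hashes to 7; slot 7 is free → place at 7.
998 hashes to 8; 8 taken → place at 9.
657 hashes to 8; 8,9 taken → place at 1.
569 hashes to 8; 8,9,1 taken → place at 6.
Table: [∅, 657, ∅, ∅, ∅, ∅, 569, 843, 261, 998, ∅]
Lookup 998: h=8, probe 8,9 → found at 9.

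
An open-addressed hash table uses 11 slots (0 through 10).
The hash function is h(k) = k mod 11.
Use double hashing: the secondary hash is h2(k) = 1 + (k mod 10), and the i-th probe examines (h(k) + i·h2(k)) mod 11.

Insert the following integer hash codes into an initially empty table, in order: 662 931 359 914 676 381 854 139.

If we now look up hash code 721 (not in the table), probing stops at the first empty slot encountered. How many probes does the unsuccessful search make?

662 hashes to 2; slot 2 is free → place at 2.
931 hashes to 7; slot 7 is free → place at 7.
359 hashes to 7, h2=10; 7 taken → place at 6.
914 hashes to 1; slot 1 is free → place at 1.
676 hashes to 5; slot 5 is free → place at 5.
381 hashes to 7, h2=2; 7 taken → place at 9.
854 hashes to 7, h2=5; 7,1,6 taken → place at 0.
139 hashes to 7, h2=10; 7,6,5 taken → place at 4.
Table: [854, 914, 662, -, 139, 676, 359, 931, -, 381, -]
Lookup 721: h=6, h2=2, probe 6,8 → slot 8 empty, not found.

2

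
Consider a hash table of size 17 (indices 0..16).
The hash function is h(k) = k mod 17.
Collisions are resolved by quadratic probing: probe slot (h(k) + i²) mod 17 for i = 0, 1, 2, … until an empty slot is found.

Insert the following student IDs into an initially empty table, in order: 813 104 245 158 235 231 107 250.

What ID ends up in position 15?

813: h=14 => slot 14
104: h=2 => slot 2
245: h=7 => slot 7
158: h=5 => slot 5
235: h=14, probe 14,15 => slot 15
231: h=10 => slot 10
107: h=5, probe 5,6 => slot 6
250: h=12 => slot 12
Table: [., ., 104, ., ., 158, 107, 245, ., ., 231, ., 250, ., 813, 235, .]

235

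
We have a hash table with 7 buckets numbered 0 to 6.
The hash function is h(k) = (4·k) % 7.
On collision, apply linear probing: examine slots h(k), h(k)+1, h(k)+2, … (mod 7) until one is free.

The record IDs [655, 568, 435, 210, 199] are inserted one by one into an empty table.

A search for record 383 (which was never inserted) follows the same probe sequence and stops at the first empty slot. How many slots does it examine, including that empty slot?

3

Insert 655: h=2, slot 2 empty → index 2.
Insert 568: h=4, slot 4 empty → index 4.
Insert 435: h=4, slot 4 occupied → index 5.
Insert 210: h=0, slot 0 empty → index 0.
Insert 199: h=5, slot 5 occupied → index 6.
Table: [210, ., 655, ., 568, 435, 199]
Lookup 383: h=6, probe 6,0,1 → slot 1 empty, not found.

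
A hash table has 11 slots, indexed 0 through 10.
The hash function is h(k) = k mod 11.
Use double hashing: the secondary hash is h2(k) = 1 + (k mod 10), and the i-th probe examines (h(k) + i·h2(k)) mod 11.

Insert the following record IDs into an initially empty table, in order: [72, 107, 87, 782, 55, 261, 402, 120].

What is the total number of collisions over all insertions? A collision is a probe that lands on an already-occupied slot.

7

72: h=6 => slot 6
107: h=8 => slot 8
87: h=10 => slot 10
782: h=1 => slot 1
55: h=0 => slot 0
261: h=8, h2=2, probe 8,10,1,3 => slot 3
402: h=6, h2=3, probe 6,9 => slot 9
120: h=10, h2=1, probe 10,0,1,2 => slot 2
Table: [55, 782, 120, 261, _, _, 72, _, 107, 402, 87]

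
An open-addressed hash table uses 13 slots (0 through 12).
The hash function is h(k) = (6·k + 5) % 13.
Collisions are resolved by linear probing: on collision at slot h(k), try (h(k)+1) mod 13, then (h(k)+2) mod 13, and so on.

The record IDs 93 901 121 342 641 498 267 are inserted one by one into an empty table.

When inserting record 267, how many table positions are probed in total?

Insert 93: h=4, slot 4 empty -> index 4.
Insert 901: h=3, slot 3 empty -> index 3.
Insert 121: h=3, slots 3,4 occupied -> index 5.
Insert 342: h=3, slots 3,4,5 occupied -> index 6.
Insert 641: h=3, slots 3,4,5,6 occupied -> index 7.
Insert 498: h=3, slots 3,4,5,6,7 occupied -> index 8.
Insert 267: h=8, slot 8 occupied -> index 9.
Table: [_, _, _, 901, 93, 121, 342, 641, 498, 267, _, _, _]

2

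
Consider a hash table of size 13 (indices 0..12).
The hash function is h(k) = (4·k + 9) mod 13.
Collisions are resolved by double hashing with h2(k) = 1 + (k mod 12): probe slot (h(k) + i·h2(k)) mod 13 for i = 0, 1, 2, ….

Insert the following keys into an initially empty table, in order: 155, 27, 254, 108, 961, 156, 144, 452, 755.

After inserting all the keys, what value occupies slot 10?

452

155 hashes to 5; slot 5 is free => place at 5.
27 hashes to 0; slot 0 is free => place at 0.
254 hashes to 11; slot 11 is free => place at 11.
108 hashes to 12; slot 12 is free => place at 12.
961 hashes to 5, h2=2; 5 taken => place at 7.
156 hashes to 9; slot 9 is free => place at 9.
144 hashes to 0, h2=1; 0 taken => place at 1.
452 hashes to 10; slot 10 is free => place at 10.
755 hashes to 0, h2=12; 0,12,11,10,9 taken => place at 8.
Table: [27, 144, ∅, ∅, ∅, 155, ∅, 961, 755, 156, 452, 254, 108]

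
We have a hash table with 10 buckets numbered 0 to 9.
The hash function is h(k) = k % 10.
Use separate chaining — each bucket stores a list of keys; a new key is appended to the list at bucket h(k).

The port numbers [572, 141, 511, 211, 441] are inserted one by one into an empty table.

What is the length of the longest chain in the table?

Insert 572: h=2, bucket 2 empty → new chain.
Insert 141: h=1, bucket 1 empty → new chain.
Insert 511: h=1, bucket 1 nonempty → append to chain.
Insert 211: h=1, bucket 1 nonempty → append to chain.
Insert 441: h=1, bucket 1 nonempty → append to chain.
Final buckets:
0: ∅
1: 141 -> 511 -> 211 -> 441
2: 572
3: ∅
4: ∅
5: ∅
6: ∅
7: ∅
8: ∅
9: ∅

4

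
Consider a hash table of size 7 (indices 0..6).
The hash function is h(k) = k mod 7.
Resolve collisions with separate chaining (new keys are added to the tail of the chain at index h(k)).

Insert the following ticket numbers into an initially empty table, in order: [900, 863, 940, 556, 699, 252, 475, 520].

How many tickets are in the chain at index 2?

Insert 900: h=4, bucket 4 empty -> new chain.
Insert 863: h=2, bucket 2 empty -> new chain.
Insert 940: h=2, bucket 2 nonempty -> append to chain.
Insert 556: h=3, bucket 3 empty -> new chain.
Insert 699: h=6, bucket 6 empty -> new chain.
Insert 252: h=0, bucket 0 empty -> new chain.
Insert 475: h=6, bucket 6 nonempty -> append to chain.
Insert 520: h=2, bucket 2 nonempty -> append to chain.
Final buckets:
0: 252
1: —
2: 863 -> 940 -> 520
3: 556
4: 900
5: —
6: 699 -> 475

3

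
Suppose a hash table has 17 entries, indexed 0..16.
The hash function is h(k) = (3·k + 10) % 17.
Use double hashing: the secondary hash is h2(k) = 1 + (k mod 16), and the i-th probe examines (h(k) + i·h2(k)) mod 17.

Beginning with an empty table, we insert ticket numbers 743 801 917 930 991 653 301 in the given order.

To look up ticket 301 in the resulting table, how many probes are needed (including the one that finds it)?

743 hashes to 12; slot 12 is free => place at 12.
801 hashes to 16; slot 16 is free => place at 16.
917 hashes to 7; slot 7 is free => place at 7.
930 hashes to 12, h2=3; 12 taken => place at 15.
991 hashes to 8; slot 8 is free => place at 8.
653 hashes to 14; slot 14 is free => place at 14.
301 hashes to 12, h2=14; 12 taken => place at 9.
Table: [-, -, -, -, -, -, -, 917, 991, 301, -, -, 743, -, 653, 930, 801]
Lookup 301: h=12, h2=14, probe 12,9 → found at 9.

2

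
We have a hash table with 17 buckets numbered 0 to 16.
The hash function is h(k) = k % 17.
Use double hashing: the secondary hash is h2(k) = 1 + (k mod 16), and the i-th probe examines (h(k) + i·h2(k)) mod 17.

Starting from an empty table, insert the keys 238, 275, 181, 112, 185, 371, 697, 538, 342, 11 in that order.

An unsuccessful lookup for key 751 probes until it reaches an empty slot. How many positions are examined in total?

238 hashes to 0; slot 0 is free -> place at 0.
275 hashes to 3; slot 3 is free -> place at 3.
181 hashes to 11; slot 11 is free -> place at 11.
112 hashes to 10; slot 10 is free -> place at 10.
185 hashes to 15; slot 15 is free -> place at 15.
371 hashes to 14; slot 14 is free -> place at 14.
697 hashes to 0, h2=10; 0,10,3 taken -> place at 13.
538 hashes to 11, h2=11; 11 taken -> place at 5.
342 hashes to 2; slot 2 is free -> place at 2.
11 hashes to 11, h2=12; 11 taken -> place at 6.
Table: [238, ., 342, 275, ., 538, 11, ., ., ., 112, 181, ., 697, 371, 185, .]
Lookup 751: h=3, h2=16, probe 3,2,1 → slot 1 empty, not found.

3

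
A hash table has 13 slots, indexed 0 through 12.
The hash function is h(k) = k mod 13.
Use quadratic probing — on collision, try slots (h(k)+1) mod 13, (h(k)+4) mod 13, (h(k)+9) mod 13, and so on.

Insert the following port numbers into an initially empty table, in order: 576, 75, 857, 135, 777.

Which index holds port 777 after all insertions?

576: h=4 => slot 4
75: h=10 => slot 10
857: h=12 => slot 12
135: h=5 => slot 5
777: h=10, probe 10,11 => slot 11
Table: [—, —, —, —, 576, 135, —, —, —, —, 75, 777, 857]

11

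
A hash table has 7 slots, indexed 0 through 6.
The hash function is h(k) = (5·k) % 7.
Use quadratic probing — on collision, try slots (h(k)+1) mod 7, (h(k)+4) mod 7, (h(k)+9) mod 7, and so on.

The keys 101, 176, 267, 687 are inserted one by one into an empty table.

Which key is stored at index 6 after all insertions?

267

Insert 101: h=1, slot 1 empty -> index 1.
Insert 176: h=5, slot 5 empty -> index 5.
Insert 267: h=5, slot 5 occupied -> index 6.
Insert 687: h=5, slots 5,6 occupied -> index 2.
Table: [∅, 101, 687, ∅, ∅, 176, 267]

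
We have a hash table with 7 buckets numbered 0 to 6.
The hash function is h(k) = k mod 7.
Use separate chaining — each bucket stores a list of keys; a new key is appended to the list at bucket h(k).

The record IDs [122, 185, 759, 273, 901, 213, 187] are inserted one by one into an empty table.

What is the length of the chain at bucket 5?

122 -> bucket 3
185 -> bucket 3 (collision)
759 -> bucket 3 (collision)
273 -> bucket 0
901 -> bucket 5
213 -> bucket 3 (collision)
187 -> bucket 5 (collision)
Final buckets:
0: 273
1: .
2: .
3: 122 -> 185 -> 759 -> 213
4: .
5: 901 -> 187
6: .

2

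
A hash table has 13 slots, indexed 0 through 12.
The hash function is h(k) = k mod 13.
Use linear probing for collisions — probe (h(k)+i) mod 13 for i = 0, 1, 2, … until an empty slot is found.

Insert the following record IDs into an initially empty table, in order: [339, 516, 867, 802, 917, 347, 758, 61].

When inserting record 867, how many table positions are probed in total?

2

Insert 339: h=1, slot 1 empty → index 1.
Insert 516: h=9, slot 9 empty → index 9.
Insert 867: h=9, slot 9 occupied → index 10.
Insert 802: h=9, slots 9,10 occupied → index 11.
Insert 917: h=7, slot 7 empty → index 7.
Insert 347: h=9, slots 9,10,11 occupied → index 12.
Insert 758: h=4, slot 4 empty → index 4.
Insert 61: h=9, slots 9,10,11,12 occupied → index 0.
Table: [61, 339, ., ., 758, ., ., 917, ., 516, 867, 802, 347]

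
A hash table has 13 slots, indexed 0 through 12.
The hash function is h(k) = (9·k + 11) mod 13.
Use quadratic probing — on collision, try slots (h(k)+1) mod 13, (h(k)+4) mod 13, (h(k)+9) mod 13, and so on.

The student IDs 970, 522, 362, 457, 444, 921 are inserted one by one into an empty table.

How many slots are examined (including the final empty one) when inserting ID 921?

970: h=5 => slot 5
522: h=3 => slot 3
362: h=6 => slot 6
457: h=3, probe 3,4 => slot 4
444: h=3, probe 3,4,7 => slot 7
921: h=6, probe 6,7,10 => slot 10
Table: [—, —, —, 522, 457, 970, 362, 444, —, —, 921, —, —]

3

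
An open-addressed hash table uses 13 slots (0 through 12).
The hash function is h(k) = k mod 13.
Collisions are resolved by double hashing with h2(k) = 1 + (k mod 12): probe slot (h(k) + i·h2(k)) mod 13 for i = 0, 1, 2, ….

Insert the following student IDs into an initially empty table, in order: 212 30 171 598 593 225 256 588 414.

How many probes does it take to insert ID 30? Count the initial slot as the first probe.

2

212: h=4 -> slot 4
30: h=4, h2=7, probe 4,11 -> slot 11
171: h=2 -> slot 2
598: h=0 -> slot 0
593: h=8 -> slot 8
225: h=4, h2=10, probe 4,1 -> slot 1
256: h=9 -> slot 9
588: h=3 -> slot 3
414: h=11, h2=7, probe 11,5 -> slot 5
Table: [598, 225, 171, 588, 212, 414, -, -, 593, 256, -, 30, -]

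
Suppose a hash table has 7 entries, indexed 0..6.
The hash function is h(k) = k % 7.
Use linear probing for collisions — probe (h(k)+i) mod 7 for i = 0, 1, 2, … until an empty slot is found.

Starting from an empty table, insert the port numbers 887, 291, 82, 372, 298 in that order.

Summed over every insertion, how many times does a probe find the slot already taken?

4

887: h=5 → slot 5
291: h=4 → slot 4
82: h=5, probe 5,6 → slot 6
372: h=1 → slot 1
298: h=4, probe 4,5,6,0 → slot 0
Table: [298, 372, ., ., 291, 887, 82]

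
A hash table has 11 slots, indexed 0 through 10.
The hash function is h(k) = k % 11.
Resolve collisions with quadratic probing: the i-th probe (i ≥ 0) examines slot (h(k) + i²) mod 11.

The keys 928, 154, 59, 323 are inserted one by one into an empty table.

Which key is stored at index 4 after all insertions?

928

Insert 928: h=4, slot 4 empty => index 4.
Insert 154: h=0, slot 0 empty => index 0.
Insert 59: h=4, slot 4 occupied => index 5.
Insert 323: h=4, slots 4,5 occupied => index 8.
Table: [154, _, _, _, 928, 59, _, _, 323, _, _]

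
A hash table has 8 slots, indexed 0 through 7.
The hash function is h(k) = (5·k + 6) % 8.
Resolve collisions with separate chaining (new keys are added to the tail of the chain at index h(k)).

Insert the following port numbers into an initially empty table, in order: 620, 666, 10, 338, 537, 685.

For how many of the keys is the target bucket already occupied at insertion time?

2

Insert 620: h=2, bucket 2 empty -> new chain.
Insert 666: h=0, bucket 0 empty -> new chain.
Insert 10: h=0, bucket 0 nonempty -> append to chain.
Insert 338: h=0, bucket 0 nonempty -> append to chain.
Insert 537: h=3, bucket 3 empty -> new chain.
Insert 685: h=7, bucket 7 empty -> new chain.
Final buckets:
0: 666 -> 10 -> 338
1: ∅
2: 620
3: 537
4: ∅
5: ∅
6: ∅
7: 685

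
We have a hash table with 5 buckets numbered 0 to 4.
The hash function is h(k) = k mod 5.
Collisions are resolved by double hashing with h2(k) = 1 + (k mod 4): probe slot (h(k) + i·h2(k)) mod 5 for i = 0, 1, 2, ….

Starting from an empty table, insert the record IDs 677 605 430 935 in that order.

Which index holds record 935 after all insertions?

Insert 677: h=2, slot 2 empty -> index 2.
Insert 605: h=0, slot 0 empty -> index 0.
Insert 430: h=0, h2=3, slot 0 occupied -> index 3.
Insert 935: h=0, h2=4, slot 0 occupied -> index 4.
Table: [605, —, 677, 430, 935]

4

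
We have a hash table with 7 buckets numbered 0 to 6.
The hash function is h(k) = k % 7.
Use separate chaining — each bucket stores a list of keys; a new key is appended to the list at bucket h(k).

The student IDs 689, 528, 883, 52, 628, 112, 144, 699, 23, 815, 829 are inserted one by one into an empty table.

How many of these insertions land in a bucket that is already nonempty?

Insert 689: h=3, bucket 3 empty → new chain.
Insert 528: h=3, bucket 3 nonempty → append to chain.
Insert 883: h=1, bucket 1 empty → new chain.
Insert 52: h=3, bucket 3 nonempty → append to chain.
Insert 628: h=5, bucket 5 empty → new chain.
Insert 112: h=0, bucket 0 empty → new chain.
Insert 144: h=4, bucket 4 empty → new chain.
Insert 699: h=6, bucket 6 empty → new chain.
Insert 23: h=2, bucket 2 empty → new chain.
Insert 815: h=3, bucket 3 nonempty → append to chain.
Insert 829: h=3, bucket 3 nonempty → append to chain.
Final buckets:
0: 112
1: 883
2: 23
3: 689 -> 528 -> 52 -> 815 -> 829
4: 144
5: 628
6: 699

4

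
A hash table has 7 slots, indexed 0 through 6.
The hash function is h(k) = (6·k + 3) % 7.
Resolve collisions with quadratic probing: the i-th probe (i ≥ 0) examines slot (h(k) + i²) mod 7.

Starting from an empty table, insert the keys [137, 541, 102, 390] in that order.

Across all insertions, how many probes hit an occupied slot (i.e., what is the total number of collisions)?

137: h=6 → slot 6
541: h=1 → slot 1
102: h=6, probe 6,0 → slot 0
390: h=5 → slot 5
Table: [102, 541, ., ., ., 390, 137]

1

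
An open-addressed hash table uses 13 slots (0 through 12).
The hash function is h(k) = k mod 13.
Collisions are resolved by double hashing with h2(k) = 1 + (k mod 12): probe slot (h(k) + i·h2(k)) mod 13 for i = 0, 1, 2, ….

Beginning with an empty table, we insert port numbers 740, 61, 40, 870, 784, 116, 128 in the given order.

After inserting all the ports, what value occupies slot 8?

116

Insert 740: h=12, slot 12 empty => index 12.
Insert 61: h=9, slot 9 empty => index 9.
Insert 40: h=1, slot 1 empty => index 1.
Insert 870: h=12, h2=7, slot 12 occupied => index 6.
Insert 784: h=4, slot 4 empty => index 4.
Insert 116: h=12, h2=9, slot 12 occupied => index 8.
Insert 128: h=11, slot 11 empty => index 11.
Table: [-, 40, -, -, 784, -, 870, -, 116, 61, -, 128, 740]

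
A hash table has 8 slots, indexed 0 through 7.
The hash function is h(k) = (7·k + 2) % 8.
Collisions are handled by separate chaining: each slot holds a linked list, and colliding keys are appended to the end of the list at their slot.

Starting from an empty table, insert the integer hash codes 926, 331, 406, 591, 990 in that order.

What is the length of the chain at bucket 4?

Insert 926: h=4, bucket 4 empty → new chain.
Insert 331: h=7, bucket 7 empty → new chain.
Insert 406: h=4, bucket 4 nonempty → append to chain.
Insert 591: h=3, bucket 3 empty → new chain.
Insert 990: h=4, bucket 4 nonempty → append to chain.
Final buckets:
0: _
1: _
2: _
3: 591
4: 926 -> 406 -> 990
5: _
6: _
7: 331

3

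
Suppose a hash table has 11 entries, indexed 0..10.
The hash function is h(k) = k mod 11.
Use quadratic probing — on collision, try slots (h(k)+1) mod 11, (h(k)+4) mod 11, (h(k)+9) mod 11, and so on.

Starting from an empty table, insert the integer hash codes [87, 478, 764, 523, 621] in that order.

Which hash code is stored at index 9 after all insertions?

87: h=10 → slot 10
478: h=5 → slot 5
764: h=5, probe 5,6 → slot 6
523: h=6, probe 6,7 → slot 7
621: h=5, probe 5,6,9 → slot 9
Table: [., ., ., ., ., 478, 764, 523, ., 621, 87]

621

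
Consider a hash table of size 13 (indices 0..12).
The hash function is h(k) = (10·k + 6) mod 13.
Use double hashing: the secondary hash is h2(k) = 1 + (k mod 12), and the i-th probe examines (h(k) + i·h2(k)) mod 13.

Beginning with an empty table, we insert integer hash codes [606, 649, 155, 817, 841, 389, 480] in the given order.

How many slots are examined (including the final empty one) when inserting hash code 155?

3

606: h=8 -> slot 8
649: h=9 -> slot 9
155: h=9, h2=12, probe 9,8,7 -> slot 7
817: h=12 -> slot 12
841: h=5 -> slot 5
389: h=9, h2=6, probe 9,2 -> slot 2
480: h=9, h2=1, probe 9,10 -> slot 10
Table: [—, —, 389, —, —, 841, —, 155, 606, 649, 480, —, 817]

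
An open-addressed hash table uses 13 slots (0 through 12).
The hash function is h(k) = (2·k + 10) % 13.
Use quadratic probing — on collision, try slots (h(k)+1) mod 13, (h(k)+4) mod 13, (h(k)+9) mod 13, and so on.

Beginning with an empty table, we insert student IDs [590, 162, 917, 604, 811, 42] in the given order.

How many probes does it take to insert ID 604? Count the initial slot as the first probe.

Insert 590: h=7, slot 7 empty -> index 7.
Insert 162: h=9, slot 9 empty -> index 9.
Insert 917: h=11, slot 11 empty -> index 11.
Insert 604: h=9, slot 9 occupied -> index 10.
Insert 811: h=7, slot 7 occupied -> index 8.
Insert 42: h=3, slot 3 empty -> index 3.
Table: [-, -, -, 42, -, -, -, 590, 811, 162, 604, 917, -]

2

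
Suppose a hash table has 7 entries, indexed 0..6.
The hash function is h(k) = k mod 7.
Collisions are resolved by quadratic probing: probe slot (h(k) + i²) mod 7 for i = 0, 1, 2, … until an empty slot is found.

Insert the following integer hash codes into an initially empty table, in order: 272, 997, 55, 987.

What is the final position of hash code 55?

Insert 272: h=6, slot 6 empty => index 6.
Insert 997: h=3, slot 3 empty => index 3.
Insert 55: h=6, slot 6 occupied => index 0.
Insert 987: h=0, slot 0 occupied => index 1.
Table: [55, 987, -, 997, -, -, 272]

0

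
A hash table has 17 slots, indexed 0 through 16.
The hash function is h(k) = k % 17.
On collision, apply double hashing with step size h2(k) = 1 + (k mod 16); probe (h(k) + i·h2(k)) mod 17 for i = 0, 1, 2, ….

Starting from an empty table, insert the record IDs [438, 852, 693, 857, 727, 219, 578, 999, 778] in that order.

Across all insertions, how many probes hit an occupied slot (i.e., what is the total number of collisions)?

7

438 hashes to 13; slot 13 is free => place at 13.
852 hashes to 2; slot 2 is free => place at 2.
693 hashes to 13, h2=6; 13,2 taken => place at 8.
857 hashes to 7; slot 7 is free => place at 7.
727 hashes to 13, h2=8; 13 taken => place at 4.
219 hashes to 15; slot 15 is free => place at 15.
578 hashes to 0; slot 0 is free => place at 0.
999 hashes to 13, h2=8; 13,4 taken => place at 12.
778 hashes to 13, h2=11; 13,7 taken => place at 1.
Table: [578, 778, 852, _, 727, _, _, 857, 693, _, _, _, 999, 438, _, 219, _]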